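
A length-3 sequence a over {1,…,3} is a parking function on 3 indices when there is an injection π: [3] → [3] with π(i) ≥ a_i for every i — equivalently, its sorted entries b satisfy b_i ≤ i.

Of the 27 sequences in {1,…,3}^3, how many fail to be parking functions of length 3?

Count = (4−3)·4^(3−1) = 1×16 = 16 [KW]
E.g. (2,3,3) → sorted (2,3,3): b_1=2>1, not a PF.
So 27 − 16 = 11 fail.

11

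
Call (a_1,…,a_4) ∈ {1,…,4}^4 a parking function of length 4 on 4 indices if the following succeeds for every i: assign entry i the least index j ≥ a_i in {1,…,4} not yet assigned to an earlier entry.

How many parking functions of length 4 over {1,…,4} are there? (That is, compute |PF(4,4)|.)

|PF| = (5−4)·5^(4−1) = 1 · 125 = 125 (Konheim–Weiss)
E.g. (1,4,2,2) → sorted (1,2,2,4): b_i ≤ i ∀i, a PF.

125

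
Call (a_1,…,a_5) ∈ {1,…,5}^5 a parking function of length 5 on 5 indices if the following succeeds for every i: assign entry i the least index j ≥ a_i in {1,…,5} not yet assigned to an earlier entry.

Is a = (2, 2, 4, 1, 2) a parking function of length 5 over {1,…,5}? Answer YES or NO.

YES

Rearranged: b = (1, 2, 2, 2, 4).
  b_1=1 ≤ 1
  b_2=2 ≤ 2
  b_3=2 ≤ 3
  b_4=2 ≤ 4
  b_5=4 ≤ 5
All bounds hold ⇒ YES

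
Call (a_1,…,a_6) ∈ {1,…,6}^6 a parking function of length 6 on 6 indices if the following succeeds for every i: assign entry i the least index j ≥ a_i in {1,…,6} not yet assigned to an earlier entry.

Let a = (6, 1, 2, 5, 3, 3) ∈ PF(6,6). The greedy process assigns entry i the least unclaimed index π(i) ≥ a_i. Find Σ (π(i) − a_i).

1

Σπ = 21 ({1..6} each once); Σa = 6+1+2+5+3+3 = 20; disp = 21−20 = 1.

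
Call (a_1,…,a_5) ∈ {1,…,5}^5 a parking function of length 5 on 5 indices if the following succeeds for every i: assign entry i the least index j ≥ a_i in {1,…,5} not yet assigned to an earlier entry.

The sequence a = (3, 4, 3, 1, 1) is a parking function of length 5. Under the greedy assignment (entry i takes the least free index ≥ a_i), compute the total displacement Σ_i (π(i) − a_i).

3

Σπ = 5·6/2 = 15 (π permutes [5]); Σa = 3+4+3+1+1 = 12; disp = 15−12 = 3.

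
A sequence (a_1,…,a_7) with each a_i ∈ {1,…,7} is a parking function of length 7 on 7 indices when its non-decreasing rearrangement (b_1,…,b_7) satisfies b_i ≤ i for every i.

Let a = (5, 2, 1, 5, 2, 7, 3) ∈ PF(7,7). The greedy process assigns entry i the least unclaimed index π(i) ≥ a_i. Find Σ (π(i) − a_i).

Σπ = 28 ({1..7} each once); Σa = 5+2+1+5+2+7+3 = 25; disp = 28−25 = 3.

3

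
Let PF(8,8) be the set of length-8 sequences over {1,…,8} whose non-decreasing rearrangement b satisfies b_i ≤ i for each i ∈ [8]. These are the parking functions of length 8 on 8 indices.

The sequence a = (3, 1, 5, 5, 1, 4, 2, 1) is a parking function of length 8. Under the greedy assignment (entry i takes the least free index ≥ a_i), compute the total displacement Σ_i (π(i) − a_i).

Σπ(i) = 1+…+8 = 36; Σa = 3+1+5+5+1+4+2+1 = 22; disp = 36−22 = 14.

14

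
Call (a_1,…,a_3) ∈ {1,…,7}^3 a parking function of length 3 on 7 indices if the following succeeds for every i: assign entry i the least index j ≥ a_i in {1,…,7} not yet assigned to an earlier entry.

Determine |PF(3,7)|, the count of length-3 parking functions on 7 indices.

#PF = (7+1−3)·(7+1)^{3−1} = 5·64 = 320 (Pollak)
Example (2,3,1) → sorted (1,2,3): b_i ≤ 4+i ∀i, a PF.

320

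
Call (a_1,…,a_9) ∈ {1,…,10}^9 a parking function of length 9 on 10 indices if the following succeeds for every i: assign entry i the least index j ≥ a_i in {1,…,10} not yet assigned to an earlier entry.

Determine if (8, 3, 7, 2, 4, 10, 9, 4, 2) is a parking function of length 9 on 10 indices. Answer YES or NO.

Order a: b = (2, 2, 3, 4, 4, 7, 8, 9, 10).
  b_1=2 ≤ 2
  b_2=2 ≤ 3
  b_3=3 ≤ 4
  b_4=4 ≤ 5
  b_5=4 ≤ 6
  b_6=7 ≤ 7
  b_7=8 ≤ 8
  b_8=9 ≤ 9
  b_9=10 ≤ 10
All bounds hold ⇒ YES

YES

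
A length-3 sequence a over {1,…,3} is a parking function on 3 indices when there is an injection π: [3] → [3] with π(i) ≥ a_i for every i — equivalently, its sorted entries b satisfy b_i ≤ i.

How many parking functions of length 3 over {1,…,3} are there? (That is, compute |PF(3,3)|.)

16

Count = 1·4^2 = 1·16 = 16 (Konheim–Weiss)
One tuple (1,2,2) → sorted (1,2,2): b_i ≤ i ∀i, a PF.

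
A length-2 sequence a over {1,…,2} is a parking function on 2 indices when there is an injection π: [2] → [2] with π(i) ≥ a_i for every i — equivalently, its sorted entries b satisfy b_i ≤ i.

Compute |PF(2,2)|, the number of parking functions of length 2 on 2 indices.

3

|PF(2,2)| = 1·3^1 = 1 · 3 = 3 (Konheim–Weiss)
E.g. (1,2) → sorted (1,2): b_i ≤ i ∀i, a PF.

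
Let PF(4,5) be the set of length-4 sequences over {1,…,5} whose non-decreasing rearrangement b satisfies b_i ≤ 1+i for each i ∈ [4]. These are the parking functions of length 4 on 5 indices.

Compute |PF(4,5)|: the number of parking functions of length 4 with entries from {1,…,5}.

432

Count = (6−4)·6^(4−1) = 2·216 = 432 (Konheim–Weiss)
Example (3,2,1,4) → sorted (1,2,3,4): b_i ≤ 1+i ∀i, a PF.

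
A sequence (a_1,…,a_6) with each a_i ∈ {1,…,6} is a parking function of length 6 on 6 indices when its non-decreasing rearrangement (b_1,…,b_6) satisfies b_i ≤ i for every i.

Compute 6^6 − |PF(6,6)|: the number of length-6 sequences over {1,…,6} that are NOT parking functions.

29849

|PF| = 1·7^5 = 1·16807 = 16807 (Pollak)
One tuple (6,3,3,3,4,4) → sorted (3,3,3,4,4,6): b_1=3>1, not a PF.
Total 46656; non-PF = 46656−16807 = 29849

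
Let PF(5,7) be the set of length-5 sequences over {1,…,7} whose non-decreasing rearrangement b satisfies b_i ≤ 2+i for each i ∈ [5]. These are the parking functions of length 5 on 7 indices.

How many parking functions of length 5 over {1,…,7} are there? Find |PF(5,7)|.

12288

#PF = (7+1−5)·(7+1)^{5−1} = 3 · 4096 = 12288 (Konheim–Weiss)
Example (5,7,5,1,3) → sorted (1,3,5,5,7): b_i ≤ 2+i ∀i, a PF.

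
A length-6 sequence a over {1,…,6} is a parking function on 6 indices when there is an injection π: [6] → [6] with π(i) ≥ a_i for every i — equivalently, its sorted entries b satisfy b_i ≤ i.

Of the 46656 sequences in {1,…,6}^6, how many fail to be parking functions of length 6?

|PF| = (6+1−6)·(6+1)^{6−1} = 1·16807 = 16807 (Pollak)
Check (2,6,4,5,5,4) → sorted (2,4,4,5,5,6): b_1=2>1, not a PF.
Total 46656; non-PF = 46656−16807 = 29849

29849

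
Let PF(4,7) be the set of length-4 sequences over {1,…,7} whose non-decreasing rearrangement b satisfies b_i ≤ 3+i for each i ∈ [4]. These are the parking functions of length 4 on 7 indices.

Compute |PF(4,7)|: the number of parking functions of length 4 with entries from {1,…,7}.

Count = (7+1−4)·(7+1)^{4−1} = 4·512 = 2048 (Pollak)
One tuple (5,6,6,3) → sorted (3,5,6,6): b_i ≤ 3+i ∀i, a PF.

2048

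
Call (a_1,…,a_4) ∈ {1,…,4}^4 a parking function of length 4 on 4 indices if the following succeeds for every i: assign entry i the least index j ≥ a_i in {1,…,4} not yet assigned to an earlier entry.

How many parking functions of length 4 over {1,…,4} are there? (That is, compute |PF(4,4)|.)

|PF| = (4+1−4)·(4+1)^{4−1} = 1·125 = 125 [KW]
Example (2,1,2,1) → sorted (1,1,2,2): b_i ≤ i ∀i, a PF.

125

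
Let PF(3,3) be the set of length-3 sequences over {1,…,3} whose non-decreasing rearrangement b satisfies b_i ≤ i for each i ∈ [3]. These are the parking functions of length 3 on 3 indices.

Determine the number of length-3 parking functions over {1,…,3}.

|PF| = (3+1−3)·(3+1)^{3−1} = 1 · 16 = 16 (Pollak)
E.g. (3,2,1) → sorted (1,2,3): b_i ≤ i ∀i, a PF.

16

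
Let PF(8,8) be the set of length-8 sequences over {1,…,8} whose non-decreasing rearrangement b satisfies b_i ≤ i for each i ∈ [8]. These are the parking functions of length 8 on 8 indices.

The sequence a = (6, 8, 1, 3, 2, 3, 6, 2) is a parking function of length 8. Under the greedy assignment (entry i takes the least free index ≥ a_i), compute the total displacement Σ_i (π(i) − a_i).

Σπ = 36 ({1..8} each once); Σa = 6+8+1+3+2+3+6+2 = 31; disp = 36−31 = 5.

5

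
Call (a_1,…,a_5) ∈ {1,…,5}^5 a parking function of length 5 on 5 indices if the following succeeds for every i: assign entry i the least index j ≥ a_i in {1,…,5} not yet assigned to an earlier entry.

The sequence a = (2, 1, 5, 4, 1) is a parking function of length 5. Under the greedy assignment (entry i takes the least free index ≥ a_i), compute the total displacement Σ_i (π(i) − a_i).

Σπ = 15 ({1..5} each once); Σa = 2+1+5+4+1 = 13; disp = 15−13 = 2.

2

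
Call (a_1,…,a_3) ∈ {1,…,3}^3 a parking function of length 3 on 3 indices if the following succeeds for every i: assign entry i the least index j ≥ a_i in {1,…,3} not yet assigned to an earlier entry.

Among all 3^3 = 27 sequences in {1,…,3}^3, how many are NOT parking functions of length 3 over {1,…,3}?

|PF(3,3)| = (3+1−3)·(3+1)^{3−1} = 1·16 = 16
E.g. (3,3,3) → sorted (3,3,3): b_1=3>1, not a PF.
So 27 − 16 = 11 fail.

11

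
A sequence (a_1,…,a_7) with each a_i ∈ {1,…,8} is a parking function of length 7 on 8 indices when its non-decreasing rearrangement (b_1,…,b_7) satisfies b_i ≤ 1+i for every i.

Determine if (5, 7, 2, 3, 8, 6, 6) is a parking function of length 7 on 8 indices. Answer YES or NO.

Order a: b = (2, 3, 5, 6, 6, 7, 8).
  b_1=2 ≤ 2
  b_2=3 ≤ 3
  b_3=5 > 4
  fails at i=3 ⇒ NO

NO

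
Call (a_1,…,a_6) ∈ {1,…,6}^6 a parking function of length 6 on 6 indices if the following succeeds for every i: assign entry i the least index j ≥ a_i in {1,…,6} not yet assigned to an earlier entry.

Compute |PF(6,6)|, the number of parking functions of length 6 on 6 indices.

16807

#PF = 1·7^5 = 1·16807 = 16807 (Pollak)
E.g. (3,2,5,1,2,5) → sorted (1,2,2,3,5,5): b_i ≤ i ∀i, a PF.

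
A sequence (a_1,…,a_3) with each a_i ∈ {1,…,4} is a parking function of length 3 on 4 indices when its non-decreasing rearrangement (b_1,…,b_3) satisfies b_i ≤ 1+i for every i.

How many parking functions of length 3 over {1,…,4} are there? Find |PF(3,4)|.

|PF(3,4)| = (4−3+1)·(4+1)^(3−1) = 2×25 = 50 (Pollak)
E.g. (2,2,2) → sorted (2,2,2): b_i ≤ 1+i ∀i, a PF.

50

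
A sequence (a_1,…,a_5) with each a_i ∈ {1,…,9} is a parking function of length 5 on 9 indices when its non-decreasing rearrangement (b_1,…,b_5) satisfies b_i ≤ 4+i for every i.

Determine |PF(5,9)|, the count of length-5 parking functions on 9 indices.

|PF(5,9)| = (9−5+1)·(9+1)^(5−1) = 5·10000 = 50000 [KW]
Example (9,2,4,8,2) → sorted (2,2,4,8,9): b_i ≤ 4+i ∀i, a PF.

50000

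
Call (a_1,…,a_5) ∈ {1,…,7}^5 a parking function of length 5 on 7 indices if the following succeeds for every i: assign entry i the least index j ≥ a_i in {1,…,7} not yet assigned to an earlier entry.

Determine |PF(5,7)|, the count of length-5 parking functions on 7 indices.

#PF = (7+1−5)·(7+1)^{5−1} = 3×4096 = 12288 [KW]
One tuple (3,5,3,2,5) → sorted (2,3,3,5,5): b_i ≤ 2+i ∀i, a PF.

12288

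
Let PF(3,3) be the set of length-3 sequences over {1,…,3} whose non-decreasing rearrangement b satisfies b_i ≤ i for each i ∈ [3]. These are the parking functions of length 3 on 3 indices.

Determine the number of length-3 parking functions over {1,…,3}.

#PF = (3+1−3)·(3+1)^{3−1} = 1 · 16 = 16
E.g. (1,2,1) → sorted (1,1,2): b_i ≤ i ∀i, a PF.

16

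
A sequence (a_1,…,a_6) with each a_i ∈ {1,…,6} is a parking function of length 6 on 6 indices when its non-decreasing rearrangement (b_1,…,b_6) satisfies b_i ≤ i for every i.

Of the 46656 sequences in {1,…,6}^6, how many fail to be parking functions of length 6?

29849

|PF| = (6−6+1)·(6+1)^(6−1) = 1 · 16807 = 16807 [KW]
One tuple (5,6,2,6,2,3) → sorted (2,2,3,5,6,6): b_1=2>1, not a PF.
So 46656 − 16807 = 29849 fail.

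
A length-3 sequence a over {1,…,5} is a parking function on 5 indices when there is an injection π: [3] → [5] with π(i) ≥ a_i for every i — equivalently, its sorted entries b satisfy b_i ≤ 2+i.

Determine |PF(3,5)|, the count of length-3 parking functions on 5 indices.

Count = 3·6^2 = 3×36 = 108 (Pollak)
E.g. (2,1,5) → sorted (1,2,5): b_i ≤ 2+i ∀i, a PF.

108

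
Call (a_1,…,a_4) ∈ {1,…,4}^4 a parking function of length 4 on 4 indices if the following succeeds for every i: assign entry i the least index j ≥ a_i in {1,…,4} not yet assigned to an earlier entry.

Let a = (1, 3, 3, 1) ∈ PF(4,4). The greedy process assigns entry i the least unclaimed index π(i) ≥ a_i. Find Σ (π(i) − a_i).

Σπ = 10 ({1..4} each once); Σa = 1+3+3+1 = 8; disp = 10−8 = 2.

2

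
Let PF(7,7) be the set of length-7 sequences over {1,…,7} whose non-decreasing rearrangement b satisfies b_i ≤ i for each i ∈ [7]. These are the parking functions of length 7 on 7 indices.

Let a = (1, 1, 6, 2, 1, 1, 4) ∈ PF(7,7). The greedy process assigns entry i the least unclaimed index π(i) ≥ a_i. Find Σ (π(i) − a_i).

12

Σπ(i) = 1+…+7 = 28; Σa = 1+1+6+2+1+1+4 = 16; disp = 28−16 = 12.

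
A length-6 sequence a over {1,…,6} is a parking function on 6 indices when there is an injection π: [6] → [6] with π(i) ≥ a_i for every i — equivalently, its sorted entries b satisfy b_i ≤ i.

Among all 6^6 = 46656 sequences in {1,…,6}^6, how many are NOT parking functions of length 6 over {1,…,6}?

29849

#PF = (6−6+1)·(6+1)^(6−1) = 1 · 16807 = 16807 [KW]
E.g. (6,4,4,2,2,6) → sorted (2,2,4,4,6,6): b_1=2>1, not a PF.
So 46656 − 16807 = 29849 fail.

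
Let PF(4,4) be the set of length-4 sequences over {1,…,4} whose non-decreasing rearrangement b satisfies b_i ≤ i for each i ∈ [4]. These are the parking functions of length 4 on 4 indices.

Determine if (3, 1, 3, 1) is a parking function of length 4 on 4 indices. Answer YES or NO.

Order a: b = (1, 1, 3, 3).
  b_1=1 ≤ 1
  b_2=1 ≤ 2
  b_3=3 ≤ 3
  b_4=3 ≤ 4
All bounds hold ⇒ YES

YES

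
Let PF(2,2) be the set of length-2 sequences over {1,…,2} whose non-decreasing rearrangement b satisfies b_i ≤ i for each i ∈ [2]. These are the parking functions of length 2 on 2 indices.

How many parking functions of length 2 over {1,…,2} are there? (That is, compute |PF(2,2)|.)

3

Count = (3−2)·3^(2−1) = 1 · 3 = 3 (Pollak)
Example (2,1) → sorted (1,2): b_i ≤ i ∀i, a PF.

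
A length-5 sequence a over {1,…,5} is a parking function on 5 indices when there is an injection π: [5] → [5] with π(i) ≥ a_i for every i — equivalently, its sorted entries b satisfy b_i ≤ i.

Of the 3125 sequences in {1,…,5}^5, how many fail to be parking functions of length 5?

1829

|PF(5,5)| = (5−5+1)·(5+1)^(5−1) = 1 · 1296 = 1296
Example (4,4,4,4,5) → sorted (4,4,4,4,5): b_1=4>1, not a PF.
So 3125 − 1296 = 1829 fail.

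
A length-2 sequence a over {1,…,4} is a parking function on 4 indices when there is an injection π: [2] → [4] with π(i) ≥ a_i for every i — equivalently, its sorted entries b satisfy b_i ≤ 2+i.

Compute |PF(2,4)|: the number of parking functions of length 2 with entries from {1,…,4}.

15

#PF = (4−2+1)·(4+1)^(2−1) = 3 · 5 = 15 (Pollak)
E.g. (4,3) → sorted (3,4): b_i ≤ 2+i ∀i, a PF.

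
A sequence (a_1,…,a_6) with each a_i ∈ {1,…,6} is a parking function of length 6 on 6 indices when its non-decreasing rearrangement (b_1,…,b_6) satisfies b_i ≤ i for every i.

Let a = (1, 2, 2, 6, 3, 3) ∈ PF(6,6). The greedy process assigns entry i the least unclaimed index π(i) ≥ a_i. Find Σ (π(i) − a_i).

Σπ = 21 ({1..6} each once); Σa = 1+2+2+6+3+3 = 17; disp = 21−17 = 4.

4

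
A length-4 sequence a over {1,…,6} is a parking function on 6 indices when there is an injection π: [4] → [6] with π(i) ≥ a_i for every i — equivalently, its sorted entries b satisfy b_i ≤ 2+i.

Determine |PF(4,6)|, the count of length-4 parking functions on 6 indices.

1029

#PF = (7−4)·7^(4−1) = 3×343 = 1029
One tuple (2,5,6,2) → sorted (2,2,5,6): b_i ≤ 2+i ∀i, a PF.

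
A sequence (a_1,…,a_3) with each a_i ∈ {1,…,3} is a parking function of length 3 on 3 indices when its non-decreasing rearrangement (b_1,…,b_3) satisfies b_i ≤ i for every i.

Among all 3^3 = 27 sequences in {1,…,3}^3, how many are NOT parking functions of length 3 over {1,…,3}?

#PF = 1·4^2 = 1 · 16 = 16 (Konheim–Weiss)
Example (2,2,2) → sorted (2,2,2): b_1=2>1, not a PF.
Total 27; non-PF = 27−16 = 11

11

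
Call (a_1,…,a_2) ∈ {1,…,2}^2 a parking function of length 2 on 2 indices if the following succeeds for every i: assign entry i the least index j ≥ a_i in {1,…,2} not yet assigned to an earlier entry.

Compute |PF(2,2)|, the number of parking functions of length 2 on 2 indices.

Count = (3−2)·3^(2−1) = 1×3 = 3
E.g. (1,2) → sorted (1,2): b_i ≤ i ∀i, a PF.

3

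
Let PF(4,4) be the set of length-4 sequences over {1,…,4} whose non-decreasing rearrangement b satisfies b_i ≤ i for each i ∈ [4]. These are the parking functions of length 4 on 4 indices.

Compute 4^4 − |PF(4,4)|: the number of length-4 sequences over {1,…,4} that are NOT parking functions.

131

Count = 1·5^3 = 1×125 = 125
One tuple (3,4,3,3) → sorted (3,3,3,4): b_1=3>1, not a PF.
Total 256; non-PF = 256−125 = 131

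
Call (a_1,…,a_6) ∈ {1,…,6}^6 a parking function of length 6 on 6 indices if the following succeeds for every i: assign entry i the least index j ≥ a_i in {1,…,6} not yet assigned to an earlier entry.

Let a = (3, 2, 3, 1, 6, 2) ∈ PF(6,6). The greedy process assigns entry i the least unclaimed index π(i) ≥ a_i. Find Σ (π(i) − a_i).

Σπ = 6·7/2 = 21 (π permutes [6]); Σa = 3+2+3+1+6+2 = 17; disp = 21−17 = 4.

4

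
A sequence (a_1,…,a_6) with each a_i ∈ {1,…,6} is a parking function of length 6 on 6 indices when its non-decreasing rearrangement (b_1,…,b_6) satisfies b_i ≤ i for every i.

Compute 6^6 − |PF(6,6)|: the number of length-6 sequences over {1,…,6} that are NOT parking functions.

|PF| = 1·7^5 = 1·16807 = 16807
E.g. (5,4,4,4,3,6) → sorted (3,4,4,4,5,6): b_1=3>1, not a PF.
So 46656 − 16807 = 29849 fail.

29849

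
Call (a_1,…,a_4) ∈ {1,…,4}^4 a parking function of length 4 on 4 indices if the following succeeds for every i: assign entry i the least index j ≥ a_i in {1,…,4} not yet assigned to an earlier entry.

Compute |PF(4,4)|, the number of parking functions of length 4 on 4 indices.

125

Count = (5−4)·5^(4−1) = 1 · 125 = 125 (Pollak)
E.g. (1,2,2,3) → sorted (1,2,2,3): b_i ≤ i ∀i, a PF.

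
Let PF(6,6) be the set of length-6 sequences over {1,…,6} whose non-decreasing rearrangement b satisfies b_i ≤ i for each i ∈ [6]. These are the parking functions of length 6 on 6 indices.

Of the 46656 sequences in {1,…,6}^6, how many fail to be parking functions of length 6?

29849

|PF(6,6)| = (7−6)·7^(6−1) = 1·16807 = 16807
One tuple (4,2,6,5,5,6) → sorted (2,4,5,5,6,6): b_1=2>1, not a PF.
6^6 − 16807 = 46656 − 16807 = 29849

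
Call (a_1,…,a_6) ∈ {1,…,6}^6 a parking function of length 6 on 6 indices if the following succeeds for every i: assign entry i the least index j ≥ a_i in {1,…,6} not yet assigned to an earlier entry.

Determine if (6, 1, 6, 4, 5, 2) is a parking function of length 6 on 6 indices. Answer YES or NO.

Order a: b = (1, 2, 4, 5, 6, 6).
  b_1=1 ≤ 1
  b_2=2 ≤ 2
  b_3=4 > 3
  fails at i=3 ⇒ NO

NO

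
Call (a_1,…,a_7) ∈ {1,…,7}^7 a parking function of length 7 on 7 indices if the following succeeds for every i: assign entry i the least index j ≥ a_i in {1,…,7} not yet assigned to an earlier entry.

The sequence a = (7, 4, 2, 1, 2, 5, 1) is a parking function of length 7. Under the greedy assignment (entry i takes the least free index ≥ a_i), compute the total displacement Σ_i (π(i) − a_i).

Σπ(i) = 1+…+7 = 28; Σa = 7+4+2+1+2+5+1 = 22; disp = 28−22 = 6.

6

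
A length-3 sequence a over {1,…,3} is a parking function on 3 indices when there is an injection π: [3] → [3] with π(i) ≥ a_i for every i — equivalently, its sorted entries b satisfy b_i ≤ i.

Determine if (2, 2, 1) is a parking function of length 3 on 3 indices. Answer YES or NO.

Order a: b = (1, 2, 2).
  b_1=1 ≤ 1
  b_2=2 ≤ 2
  b_3=2 ≤ 3
All bounds hold ⇒ YES

YES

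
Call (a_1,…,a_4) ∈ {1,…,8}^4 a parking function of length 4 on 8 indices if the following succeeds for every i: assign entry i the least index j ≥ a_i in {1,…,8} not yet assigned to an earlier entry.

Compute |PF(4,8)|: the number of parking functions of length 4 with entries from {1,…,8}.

3645

#PF = (9−4)·9^(4−1) = 5·729 = 3645 (Konheim–Weiss)
E.g. (8,5,2,5) → sorted (2,5,5,8): b_i ≤ 4+i ∀i, a PF.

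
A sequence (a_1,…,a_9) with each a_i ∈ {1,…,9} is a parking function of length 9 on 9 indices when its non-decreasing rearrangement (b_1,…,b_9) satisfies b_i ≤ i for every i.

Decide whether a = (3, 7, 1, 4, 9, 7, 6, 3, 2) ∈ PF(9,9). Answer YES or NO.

YES

Rearranged: b = (1, 2, 3, 3, 4, 6, 7, 7, 9).
  b_1=1 ≤ 1
  b_2=2 ≤ 2
  b_3=3 ≤ 3
  b_4=3 ≤ 4
  b_5=4 ≤ 5
  b_6=6 ≤ 6
  b_7=7 ≤ 7
  b_8=7 ≤ 8
  b_9=9 ≤ 9
All bounds hold ⇒ YES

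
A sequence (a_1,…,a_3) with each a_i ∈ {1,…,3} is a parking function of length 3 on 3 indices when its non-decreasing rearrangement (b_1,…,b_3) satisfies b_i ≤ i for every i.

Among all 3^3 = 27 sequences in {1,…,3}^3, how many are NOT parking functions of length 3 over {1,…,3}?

|PF| = 1·4^2 = 1×16 = 16
E.g. (3,2,2) → sorted (2,2,3): b_1=2>1, not a PF.
Total 27; non-PF = 27−16 = 11

11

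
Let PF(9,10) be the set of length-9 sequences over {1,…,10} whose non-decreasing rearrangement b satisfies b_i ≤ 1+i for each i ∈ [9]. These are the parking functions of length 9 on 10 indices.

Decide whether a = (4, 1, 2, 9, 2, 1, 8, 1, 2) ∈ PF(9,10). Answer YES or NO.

YES

Sorted: b = (1, 1, 1, 2, 2, 2, 4, 8, 9).
  b_1=1 ≤ 2
  b_2=1 ≤ 3
  b_3=1 ≤ 4
  b_4=2 ≤ 5
  b_5=2 ≤ 6
  b_6=2 ≤ 7
  b_7=4 ≤ 8
  b_8=8 ≤ 9
  b_9=9 ≤ 10
All bounds hold ⇒ YES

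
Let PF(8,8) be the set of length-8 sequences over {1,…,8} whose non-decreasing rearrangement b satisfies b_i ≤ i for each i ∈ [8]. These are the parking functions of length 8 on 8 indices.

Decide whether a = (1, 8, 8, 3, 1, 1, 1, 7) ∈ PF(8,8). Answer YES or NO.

NO

Sorted: b = (1, 1, 1, 1, 3, 7, 8, 8).
  b_1=1 ≤ 1
  b_2=1 ≤ 2
  b_3=1 ≤ 3
  b_4=1 ≤ 4
  b_5=3 ≤ 5
  b_6=7 > 6
  fails at i=6 ⇒ NO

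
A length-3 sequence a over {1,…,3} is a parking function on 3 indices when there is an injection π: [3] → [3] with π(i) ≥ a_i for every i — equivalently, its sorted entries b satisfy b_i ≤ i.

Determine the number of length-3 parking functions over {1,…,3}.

Count = 1·4^2 = 1 · 16 = 16 (Pollak)
E.g. (1,3,1) → sorted (1,1,3): b_i ≤ i ∀i, a PF.

16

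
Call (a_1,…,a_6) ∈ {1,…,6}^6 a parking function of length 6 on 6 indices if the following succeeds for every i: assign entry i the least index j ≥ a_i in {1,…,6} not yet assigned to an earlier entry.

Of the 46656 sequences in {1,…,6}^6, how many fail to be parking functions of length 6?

29849

|PF| = (6−6+1)·(6+1)^(6−1) = 1×16807 = 16807 [KW]
One tuple (5,3,5,4,6,5) → sorted (3,4,5,5,5,6): b_1=3>1, not a PF.
So 46656 − 16807 = 29849 fail.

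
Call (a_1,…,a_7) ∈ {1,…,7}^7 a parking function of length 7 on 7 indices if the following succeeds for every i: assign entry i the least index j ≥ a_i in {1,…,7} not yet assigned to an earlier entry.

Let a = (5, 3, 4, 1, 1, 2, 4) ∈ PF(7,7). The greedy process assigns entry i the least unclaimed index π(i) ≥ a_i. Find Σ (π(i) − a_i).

Σπ(i) = 1+…+7 = 28; Σa = 5+3+4+1+1+2+4 = 20; disp = 28−20 = 8.

8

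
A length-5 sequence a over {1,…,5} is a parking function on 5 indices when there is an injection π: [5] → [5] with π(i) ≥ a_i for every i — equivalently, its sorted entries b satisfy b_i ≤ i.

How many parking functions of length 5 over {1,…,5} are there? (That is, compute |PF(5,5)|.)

#PF = (5−5+1)·(5+1)^(5−1) = 1×1296 = 1296
Example (1,3,5,4,2) → sorted (1,2,3,4,5): b_i ≤ i ∀i, a PF.

1296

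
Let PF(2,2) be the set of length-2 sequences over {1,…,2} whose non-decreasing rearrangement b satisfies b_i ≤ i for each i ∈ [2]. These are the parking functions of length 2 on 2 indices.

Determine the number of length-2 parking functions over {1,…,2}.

|PF(2,2)| = (2−2+1)·(2+1)^(2−1) = 1×3 = 3 (Pollak)
E.g. (1,1) → sorted (1,1): b_i ≤ i ∀i, a PF.

3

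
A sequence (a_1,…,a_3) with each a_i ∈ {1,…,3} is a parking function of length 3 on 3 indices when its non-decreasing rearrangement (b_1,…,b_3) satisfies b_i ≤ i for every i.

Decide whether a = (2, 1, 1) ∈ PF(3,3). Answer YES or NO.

Order a: b = (1, 1, 2).
  b_1=1 ≤ 1
  b_2=1 ≤ 2
  b_3=2 ≤ 3
All bounds hold ⇒ YES

YES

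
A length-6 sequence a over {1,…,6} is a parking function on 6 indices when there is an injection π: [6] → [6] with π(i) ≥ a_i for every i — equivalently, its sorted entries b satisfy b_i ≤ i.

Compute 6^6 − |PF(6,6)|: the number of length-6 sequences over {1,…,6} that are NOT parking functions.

|PF| = (7−6)·7^(6−1) = 1×16807 = 16807 (Pollak)
Example (6,6,2,4,4,2) → sorted (2,2,4,4,6,6): b_1=2>1, not a PF.
6^6 − 16807 = 46656 − 16807 = 29849

29849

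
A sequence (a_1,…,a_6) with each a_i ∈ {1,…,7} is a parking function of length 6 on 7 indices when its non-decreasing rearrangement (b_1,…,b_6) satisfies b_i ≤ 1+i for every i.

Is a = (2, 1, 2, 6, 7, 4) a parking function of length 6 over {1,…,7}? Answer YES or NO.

YES

Rearranged: b = (1, 2, 2, 4, 6, 7).
  b_1=1 ≤ 2
  b_2=2 ≤ 3
  b_3=2 ≤ 4
  b_4=4 ≤ 5
  b_5=6 ≤ 6
  b_6=7 ≤ 7
All bounds hold ⇒ YES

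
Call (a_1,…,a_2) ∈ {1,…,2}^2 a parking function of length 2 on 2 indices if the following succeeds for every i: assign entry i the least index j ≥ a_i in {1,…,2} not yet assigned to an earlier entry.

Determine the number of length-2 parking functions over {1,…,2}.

3

|PF(2,2)| = 1·3^1 = 1·3 = 3 (Pollak)
One tuple (1,1) → sorted (1,1): b_i ≤ i ∀i, a PF.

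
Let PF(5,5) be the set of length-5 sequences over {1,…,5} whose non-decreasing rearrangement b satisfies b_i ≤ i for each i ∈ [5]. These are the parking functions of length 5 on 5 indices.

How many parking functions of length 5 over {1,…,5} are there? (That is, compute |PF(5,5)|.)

#PF = 1·6^4 = 1×1296 = 1296 (Pollak)
One tuple (1,4,5,3,1) → sorted (1,1,3,4,5): b_i ≤ i ∀i, a PF.

1296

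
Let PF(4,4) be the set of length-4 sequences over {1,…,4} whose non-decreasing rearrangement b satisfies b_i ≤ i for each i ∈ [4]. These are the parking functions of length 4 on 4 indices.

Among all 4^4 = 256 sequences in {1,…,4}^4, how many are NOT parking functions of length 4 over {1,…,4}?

131

#PF = 1·5^3 = 1 · 125 = 125 (Pollak)
Example (1,4,4,4) → sorted (1,4,4,4): b_2=4>2, not a PF.
So 256 − 125 = 131 fail.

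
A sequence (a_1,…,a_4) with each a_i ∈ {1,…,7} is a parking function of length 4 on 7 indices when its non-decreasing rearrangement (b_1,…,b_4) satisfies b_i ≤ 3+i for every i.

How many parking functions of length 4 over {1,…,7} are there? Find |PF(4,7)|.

|PF| = (7+1−4)·(7+1)^{4−1} = 4·512 = 2048 [KW]
Example (3,6,2,2) → sorted (2,2,3,6): b_i ≤ 3+i ∀i, a PF.

2048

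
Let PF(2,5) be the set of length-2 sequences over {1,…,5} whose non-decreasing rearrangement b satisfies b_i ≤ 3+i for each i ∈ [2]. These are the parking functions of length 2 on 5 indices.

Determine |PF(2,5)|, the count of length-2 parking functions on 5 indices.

|PF(2,5)| = 4·6^1 = 4 · 6 = 24 (Pollak)
Example (4,4) → sorted (4,4): b_i ≤ 3+i ∀i, a PF.

24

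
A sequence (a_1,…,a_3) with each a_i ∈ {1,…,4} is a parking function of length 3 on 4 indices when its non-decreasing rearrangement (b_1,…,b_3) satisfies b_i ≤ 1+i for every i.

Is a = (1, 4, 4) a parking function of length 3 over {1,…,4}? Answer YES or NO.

Sorted: b = (1, 4, 4).
  b_1=1 ≤ 2
  b_2=4 > 3
  fails at i=2 ⇒ NO

NO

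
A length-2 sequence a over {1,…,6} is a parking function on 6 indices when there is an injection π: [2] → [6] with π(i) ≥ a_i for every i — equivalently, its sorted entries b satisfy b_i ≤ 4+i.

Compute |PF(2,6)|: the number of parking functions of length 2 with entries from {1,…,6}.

#PF = (7−2)·7^(2−1) = 5×7 = 35 (Pollak)
Example (4,6) → sorted (4,6): b_i ≤ 4+i ∀i, a PF.

35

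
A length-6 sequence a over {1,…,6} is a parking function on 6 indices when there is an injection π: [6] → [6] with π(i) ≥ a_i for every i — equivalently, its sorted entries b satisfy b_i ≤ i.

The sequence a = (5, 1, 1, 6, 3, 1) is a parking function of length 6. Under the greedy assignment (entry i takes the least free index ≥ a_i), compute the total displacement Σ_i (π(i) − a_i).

Σπ = 21 ({1..6} each once); Σa = 5+1+1+6+3+1 = 17; disp = 21−17 = 4.

4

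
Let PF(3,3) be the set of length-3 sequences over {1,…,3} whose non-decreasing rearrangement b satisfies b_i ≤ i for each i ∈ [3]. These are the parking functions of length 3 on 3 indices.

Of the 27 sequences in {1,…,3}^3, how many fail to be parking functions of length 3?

|PF(3,3)| = (3+1−3)·(3+1)^{3−1} = 1×16 = 16 (Pollak)
E.g. (3,2,3) → sorted (2,3,3): b_1=2>1, not a PF.
Total 27; non-PF = 27−16 = 11

11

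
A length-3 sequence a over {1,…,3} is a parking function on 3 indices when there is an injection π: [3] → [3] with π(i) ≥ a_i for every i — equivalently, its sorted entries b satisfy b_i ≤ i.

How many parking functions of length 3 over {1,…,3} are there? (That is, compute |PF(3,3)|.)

#PF = (3−3+1)·(3+1)^(3−1) = 1 · 16 = 16
One tuple (2,1,1) → sorted (1,1,2): b_i ≤ i ∀i, a PF.

16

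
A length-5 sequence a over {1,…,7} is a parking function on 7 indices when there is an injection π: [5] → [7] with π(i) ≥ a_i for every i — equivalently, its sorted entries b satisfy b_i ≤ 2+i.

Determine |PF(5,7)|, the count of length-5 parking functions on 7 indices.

#PF = (7−5+1)·(7+1)^(5−1) = 3×4096 = 12288 (Pollak)
Check (4,7,4,4,1) → sorted (1,4,4,4,7): b_i ≤ 2+i ∀i, a PF.

12288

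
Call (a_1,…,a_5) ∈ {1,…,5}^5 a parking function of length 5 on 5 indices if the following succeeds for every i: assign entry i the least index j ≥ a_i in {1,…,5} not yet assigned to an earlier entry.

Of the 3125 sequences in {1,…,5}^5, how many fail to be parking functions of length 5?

1829

|PF(5,5)| = 1·6^4 = 1 · 1296 = 1296 (Pollak)
Example (4,3,5,3,2) → sorted (2,3,3,4,5): b_1=2>1, not a PF.
5^5 − 1296 = 3125 − 1296 = 1829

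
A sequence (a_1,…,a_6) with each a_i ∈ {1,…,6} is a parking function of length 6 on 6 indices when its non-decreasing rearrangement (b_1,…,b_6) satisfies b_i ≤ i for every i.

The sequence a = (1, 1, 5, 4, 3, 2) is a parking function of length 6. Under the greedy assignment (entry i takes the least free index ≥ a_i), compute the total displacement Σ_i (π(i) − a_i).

5

Σπ = 21 ({1..6} each once); Σa = 1+1+5+4+3+2 = 16; disp = 21−16 = 5.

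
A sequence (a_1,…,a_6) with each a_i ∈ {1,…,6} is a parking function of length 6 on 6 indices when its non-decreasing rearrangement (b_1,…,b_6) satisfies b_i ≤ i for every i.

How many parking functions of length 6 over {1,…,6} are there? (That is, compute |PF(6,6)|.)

16807

#PF = (7−6)·7^(6−1) = 1 · 16807 = 16807
One tuple (4,6,2,5,3,1) → sorted (1,2,3,4,5,6): b_i ≤ i ∀i, a PF.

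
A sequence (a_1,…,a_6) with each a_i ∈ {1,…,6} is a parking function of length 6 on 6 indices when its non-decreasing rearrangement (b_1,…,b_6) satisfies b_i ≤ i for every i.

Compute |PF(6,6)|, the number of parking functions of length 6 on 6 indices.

|PF| = (6+1−6)·(6+1)^{6−1} = 1 · 16807 = 16807 (Pollak)
Example (2,6,1,3,5,4) → sorted (1,2,3,4,5,6): b_i ≤ i ∀i, a PF.

16807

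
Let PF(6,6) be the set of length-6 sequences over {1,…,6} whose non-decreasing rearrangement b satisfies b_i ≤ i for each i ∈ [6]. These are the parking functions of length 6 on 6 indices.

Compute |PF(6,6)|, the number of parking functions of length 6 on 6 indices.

#PF = 1·7^5 = 1·16807 = 16807
One tuple (2,4,2,4,3,1) → sorted (1,2,2,3,4,4): b_i ≤ i ∀i, a PF.

16807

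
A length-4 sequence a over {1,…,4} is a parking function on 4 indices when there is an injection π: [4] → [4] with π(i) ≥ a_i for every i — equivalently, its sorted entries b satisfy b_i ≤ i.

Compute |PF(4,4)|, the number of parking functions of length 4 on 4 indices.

125

|PF| = 1·5^3 = 1 · 125 = 125
Check (4,1,2,3) → sorted (1,2,3,4): b_i ≤ i ∀i, a PF.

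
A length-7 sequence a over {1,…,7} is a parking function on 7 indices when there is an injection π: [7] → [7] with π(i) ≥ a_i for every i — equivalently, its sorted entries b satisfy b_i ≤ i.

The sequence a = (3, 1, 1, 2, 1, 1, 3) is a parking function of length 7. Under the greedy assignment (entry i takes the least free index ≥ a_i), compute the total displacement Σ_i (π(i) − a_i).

Σπ = 28 ({1..7} each once); Σa = 3+1+1+2+1+1+3 = 12; disp = 28−12 = 16.

16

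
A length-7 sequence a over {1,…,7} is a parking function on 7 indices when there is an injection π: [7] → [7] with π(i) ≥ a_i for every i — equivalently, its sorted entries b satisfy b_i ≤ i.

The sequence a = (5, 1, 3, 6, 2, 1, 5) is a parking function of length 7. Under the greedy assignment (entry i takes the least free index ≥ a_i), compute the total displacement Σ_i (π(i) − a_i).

Σπ = 7·8/2 = 28 (π permutes [7]); Σa = 5+1+3+6+2+1+5 = 23; disp = 28−23 = 5.

5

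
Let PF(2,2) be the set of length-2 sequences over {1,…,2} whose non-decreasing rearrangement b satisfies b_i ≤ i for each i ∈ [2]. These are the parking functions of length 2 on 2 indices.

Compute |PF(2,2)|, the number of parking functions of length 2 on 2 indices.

3

|PF(2,2)| = (2−2+1)·(2+1)^(2−1) = 1·3 = 3 (Konheim–Weiss)
Check (1,1) → sorted (1,1): b_i ≤ i ∀i, a PF.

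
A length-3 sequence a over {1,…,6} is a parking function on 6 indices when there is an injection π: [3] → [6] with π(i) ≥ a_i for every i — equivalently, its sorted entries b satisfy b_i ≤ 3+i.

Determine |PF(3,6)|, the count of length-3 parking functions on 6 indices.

196

#PF = (6+1−3)·(6+1)^{3−1} = 4·49 = 196 [KW]
Check (6,5,3) → sorted (3,5,6): b_i ≤ 3+i ∀i, a PF.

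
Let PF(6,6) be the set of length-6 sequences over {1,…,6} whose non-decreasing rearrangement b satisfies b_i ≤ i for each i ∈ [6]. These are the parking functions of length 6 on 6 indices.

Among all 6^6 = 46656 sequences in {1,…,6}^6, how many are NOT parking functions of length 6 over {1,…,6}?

|PF| = (6+1−6)·(6+1)^{6−1} = 1·16807 = 16807 (Konheim–Weiss)
One tuple (2,6,4,6,6,6) → sorted (2,4,6,6,6,6): b_1=2>1, not a PF.
6^6 − 16807 = 46656 − 16807 = 29849

29849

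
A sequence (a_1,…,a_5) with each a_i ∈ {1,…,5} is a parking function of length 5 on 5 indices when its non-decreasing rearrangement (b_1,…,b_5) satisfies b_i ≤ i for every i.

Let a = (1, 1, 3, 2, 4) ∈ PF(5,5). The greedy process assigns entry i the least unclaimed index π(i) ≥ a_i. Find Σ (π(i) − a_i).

4

Σπ = 15 ({1..5} each once); Σa = 1+1+3+2+4 = 11; disp = 15−11 = 4.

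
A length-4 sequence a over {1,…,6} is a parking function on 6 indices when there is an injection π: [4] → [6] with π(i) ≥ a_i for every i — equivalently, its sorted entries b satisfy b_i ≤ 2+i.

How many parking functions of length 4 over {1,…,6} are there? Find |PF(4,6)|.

1029

Count = (6+1−4)·(6+1)^{4−1} = 3×343 = 1029 (Konheim–Weiss)
One tuple (1,1,4,4) → sorted (1,1,4,4): b_i ≤ 2+i ∀i, a PF.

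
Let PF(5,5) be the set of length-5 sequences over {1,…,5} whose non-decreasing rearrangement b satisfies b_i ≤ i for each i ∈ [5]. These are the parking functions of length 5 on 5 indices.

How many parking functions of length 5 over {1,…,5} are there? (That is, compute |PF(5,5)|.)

1296

Count = (6−5)·6^(5−1) = 1·1296 = 1296 [KW]
Check (2,1,5,4,1) → sorted (1,1,2,4,5): b_i ≤ i ∀i, a PF.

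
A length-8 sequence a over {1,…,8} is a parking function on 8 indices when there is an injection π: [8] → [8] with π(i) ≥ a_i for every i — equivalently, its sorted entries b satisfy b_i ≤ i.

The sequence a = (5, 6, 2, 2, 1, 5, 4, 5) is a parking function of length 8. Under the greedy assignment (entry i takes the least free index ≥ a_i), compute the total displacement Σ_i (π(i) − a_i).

6

Σπ = 8·9/2 = 36 (π permutes [8]); Σa = 5+6+2+2+1+5+4+5 = 30; disp = 36−30 = 6.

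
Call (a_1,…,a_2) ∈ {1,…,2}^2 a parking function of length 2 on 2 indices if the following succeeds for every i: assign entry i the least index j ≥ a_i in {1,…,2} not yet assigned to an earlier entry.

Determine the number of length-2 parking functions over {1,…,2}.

|PF| = 1·3^1 = 1 · 3 = 3 (Konheim–Weiss)
Example (1,2) → sorted (1,2): b_i ≤ i ∀i, a PF.

3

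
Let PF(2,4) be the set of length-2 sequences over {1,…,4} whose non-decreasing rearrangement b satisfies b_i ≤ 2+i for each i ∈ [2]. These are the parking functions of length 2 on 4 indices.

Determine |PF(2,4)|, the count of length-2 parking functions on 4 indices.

15

#PF = (4+1−2)·(4+1)^{2−1} = 3×5 = 15
Check (1,2) → sorted (1,2): b_i ≤ 2+i ∀i, a PF.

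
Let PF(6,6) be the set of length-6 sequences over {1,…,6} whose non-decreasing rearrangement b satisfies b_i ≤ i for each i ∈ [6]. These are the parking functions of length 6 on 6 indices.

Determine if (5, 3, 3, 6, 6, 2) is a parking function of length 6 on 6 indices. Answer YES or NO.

Order a: b = (2, 3, 3, 5, 6, 6).
  b_1=2 > 1
  fails at i=1 ⇒ NO

NO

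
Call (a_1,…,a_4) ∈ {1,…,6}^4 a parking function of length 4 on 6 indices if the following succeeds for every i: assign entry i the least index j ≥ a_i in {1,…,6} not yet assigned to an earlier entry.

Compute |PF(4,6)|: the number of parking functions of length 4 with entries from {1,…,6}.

1029

|PF(4,6)| = (6−4+1)·(6+1)^(4−1) = 3 · 343 = 1029
Example (3,5,2,5) → sorted (2,3,5,5): b_i ≤ 2+i ∀i, a PF.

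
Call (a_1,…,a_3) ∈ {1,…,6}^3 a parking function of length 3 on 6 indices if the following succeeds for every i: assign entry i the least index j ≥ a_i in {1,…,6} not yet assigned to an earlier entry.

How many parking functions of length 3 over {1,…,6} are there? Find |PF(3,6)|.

196

|PF| = 4·7^2 = 4 · 49 = 196 [KW]
Example (5,2,1) → sorted (1,2,5): b_i ≤ 3+i ∀i, a PF.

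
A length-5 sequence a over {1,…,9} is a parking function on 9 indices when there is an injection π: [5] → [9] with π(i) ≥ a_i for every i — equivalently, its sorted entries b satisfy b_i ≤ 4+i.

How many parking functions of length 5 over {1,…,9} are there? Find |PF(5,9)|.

Count = (9−5+1)·(9+1)^(5−1) = 5×10000 = 50000
Example (6,4,2,9,5) → sorted (2,4,5,6,9): b_i ≤ 4+i ∀i, a PF.

50000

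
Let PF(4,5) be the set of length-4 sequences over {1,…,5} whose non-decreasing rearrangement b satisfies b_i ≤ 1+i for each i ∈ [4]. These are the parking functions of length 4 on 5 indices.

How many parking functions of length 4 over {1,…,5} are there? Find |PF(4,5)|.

#PF = (5−4+1)·(5+1)^(4−1) = 2 · 216 = 432 [KW]
One tuple (3,4,1,2) → sorted (1,2,3,4): b_i ≤ 1+i ∀i, a PF.

432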